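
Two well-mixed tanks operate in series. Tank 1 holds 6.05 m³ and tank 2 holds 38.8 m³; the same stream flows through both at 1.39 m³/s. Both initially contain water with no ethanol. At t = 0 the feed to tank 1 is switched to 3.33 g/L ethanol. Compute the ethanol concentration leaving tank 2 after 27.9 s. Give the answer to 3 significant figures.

1.88 g/L

Time constants: τᵢ = Vᵢ/Q for each well-mixed tank.
τ₁ = 6.05/1.39 = 4.3525 s; τ₂ = 38.8/1.39 = 27.914 s.
Solving the cascade with C₁(0)=C₂(0)=0 gives C₂(t) = C_in[1 − (τ₁ e^(−t/τ₁) − τ₂ e^(−t/τ₂))/(τ₁ − τ₂)].
At t = 27.9: e^(−t/τ₁) = 0.0016449, e^(−t/τ₂) = 0.36806.
C₂ = 3.33·[1 − (4.3525·0.0016449 − 27.914·0.36806)/(-23.561)] = 3.33·0.56425 = 1.8790 g/L.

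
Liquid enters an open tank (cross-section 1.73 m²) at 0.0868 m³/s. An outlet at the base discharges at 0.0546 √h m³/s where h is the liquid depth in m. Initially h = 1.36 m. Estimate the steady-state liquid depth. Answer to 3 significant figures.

Accumulation of liquid (constant cross-section A): A dh/dt = Q_in − 0.0546 √h. At steady state dh/dt = 0:
Q_in = 0.0546 √h_ss ⇒ √h_ss = 0.0868/0.0546 = 1.5897.
h_ss = 1.5897² = 2.5273 m. (Since h₀ = 1.36 m < h_ss, the level will rise toward this value.)

2.53 m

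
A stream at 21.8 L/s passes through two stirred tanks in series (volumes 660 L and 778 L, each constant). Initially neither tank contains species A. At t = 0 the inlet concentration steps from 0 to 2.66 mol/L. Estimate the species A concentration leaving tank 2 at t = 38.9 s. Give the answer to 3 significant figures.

Species balance on tank i: dCᵢ/dt = (Cᵢ₋₁ − Cᵢ)/τᵢ with τᵢ = Vᵢ/Q.
τ₁ = 660/21.8 = 30.275 s; τ₂ = 778/21.8 = 35.688 s.
Tank 1: C₁ = C_in(1 − e^(−t/τ₁)). Tank 2 (τ₁ ≠ τ₂): C₂ = C_in[1 − (τ₁ e^(−t/τ₁) − τ₂ e^(−t/τ₂))/(τ₁ − τ₂)].
At t = 38.9: e^(−t/τ₁) = 0.27668, e^(−t/τ₂) = 0.33622.
C₂ = 2.66·[1 − (30.275·0.27668 − 35.688·0.33622)/(-5.4128)] = 2.66·0.33081 = 0.87994 mol/L.

0.880 mol/L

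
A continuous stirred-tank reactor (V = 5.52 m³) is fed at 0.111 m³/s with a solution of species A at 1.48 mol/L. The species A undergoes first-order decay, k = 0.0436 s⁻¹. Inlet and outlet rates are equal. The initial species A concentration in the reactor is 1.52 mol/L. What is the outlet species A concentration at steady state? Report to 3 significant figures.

0.467 mol/L

Accumulation = in − out − consumed: V dC/dt = Q C_in − Q C − k V C.
At steady state: 0 = Q C_in − (Q + kV) C_ss, so C_ss = Q C_in/(Q + kV).
C_ss = 0.111·1.48/(0.111 + 0.0436·5.52) = 0.16428/0.35167 = 0.46714 mol/L.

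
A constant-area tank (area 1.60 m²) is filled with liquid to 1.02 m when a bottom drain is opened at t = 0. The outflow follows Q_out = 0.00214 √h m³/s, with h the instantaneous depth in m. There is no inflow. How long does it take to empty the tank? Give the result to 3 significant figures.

1510 s

A dh/dt = −Q_out = −0.00214 √h.
Separate and integrate: 2(√h − √h₀) = −(0.00214/A) t.
Set h = 0: 2√h₀ = (0.00214/A) t_empty ⇒ t_empty = 2A√h₀/0.00214.
t_empty = 2·1.60·√1.02/0.00214 = 3.2000·1.0100/0.00214 = 1510.2 s.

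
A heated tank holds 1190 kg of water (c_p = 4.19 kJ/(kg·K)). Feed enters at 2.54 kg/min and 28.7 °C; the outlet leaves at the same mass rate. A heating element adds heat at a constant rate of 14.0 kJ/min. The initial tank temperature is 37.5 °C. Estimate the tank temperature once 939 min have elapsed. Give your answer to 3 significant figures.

M c_p dT/dt = ṁ c_p (T_in − T) + Q̇.
τ = M/ṁ = 468.50 min; T_ss = T_in + Q̇/(ṁ c_p) = 28.7 + 14.0/(2.54·4.19) = 30.015 °C.
Solution: T(t) = T_ss + (T₀ − T_ss) e^(−t/τ).
T(939) = 30.015 + (7.4845)·e^(−939/468.50) = 30.015 + (7.4845)·0.13476 = 31.024 °C.

31.0 °C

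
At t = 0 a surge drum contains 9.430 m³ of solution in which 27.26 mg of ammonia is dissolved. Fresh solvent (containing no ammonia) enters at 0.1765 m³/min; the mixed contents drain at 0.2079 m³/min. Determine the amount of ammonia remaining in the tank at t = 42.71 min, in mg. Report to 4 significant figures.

Let m(t) be the amount of ammonia. Volume: V(t) = V₀ + (Q_in − Q_out) t = 9.430 − 0.0314000 t; V(42.71) = 8.08891 m³.
Solute balance: dm/dt = 0 − Q_out C = −Q_out m/V(t).
Separate: dm/m = −Q_out dt/V(t) ⇒ ln(m/m₀) = −(Q_out/(Q_in−Q_out)) ln(V/V₀).
m = m₀ (V₀/V)^(Q_out/(Q_in−Q_out)) = 27.26 × (9.430/8.08891)^(-6.62102) = 9.87236 mg.

9.872 mg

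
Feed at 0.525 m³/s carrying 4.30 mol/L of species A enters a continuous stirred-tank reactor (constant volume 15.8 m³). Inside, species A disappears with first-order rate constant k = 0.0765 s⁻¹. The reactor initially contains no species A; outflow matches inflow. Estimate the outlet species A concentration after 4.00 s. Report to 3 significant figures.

Accumulation = in − out − consumed: V dC/dt = Q C_in − Q C − k V C.
dC/dt = (Q/V) C_in − (Q/V + k) C; effective rate a = Q/V + k = 0.033228 + 0.0765 = 0.10973 s⁻¹.
C_ss = Q C_in/(Q + kV) = 1.3021 mol/L; C(t) = C_ss + (C₀ − C_ss) e^(−a t).
C(4.00) = 1.3021 + (-1.3021)·e^(−0.10973·4.00) = 1.3021 + (-1.3021)·0.64474 = 0.46260 mol/L.

0.463 mol/L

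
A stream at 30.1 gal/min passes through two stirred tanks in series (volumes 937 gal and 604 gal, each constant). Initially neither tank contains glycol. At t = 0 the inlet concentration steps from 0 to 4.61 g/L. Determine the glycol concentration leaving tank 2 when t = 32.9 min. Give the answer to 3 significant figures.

Each tank obeys Vᵢ dCᵢ/dt = Q(Cᵢ₋₁ − Cᵢ), so τᵢ = Vᵢ/Q.
τ₁ = 937/30.1 = 31.130 min; τ₂ = 604/30.1 = 20.066 min.
Tank 1: C₁ = C_in(1 − e^(−t/τ₁)). Tank 2 (τ₁ ≠ τ₂): C₂ = C_in[1 − (τ₁ e^(−t/τ₁) − τ₂ e^(−t/τ₂))/(τ₁ − τ₂)].
At t = 32.9: e^(−t/τ₁) = 0.34754, e^(−t/τ₂) = 0.19407.
C₂ = 4.61·[1 − (31.130·0.34754 − 20.066·0.19407)/(11.063)] = 4.61·0.37409 = 1.7245 g/L.

1.72 g/L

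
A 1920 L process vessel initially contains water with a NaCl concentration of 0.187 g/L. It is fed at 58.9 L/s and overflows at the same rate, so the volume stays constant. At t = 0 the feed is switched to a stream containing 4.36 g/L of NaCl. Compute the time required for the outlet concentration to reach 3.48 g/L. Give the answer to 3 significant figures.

Species balance: V dC/dt = Q(C_in − C) ⇒ τ = V/Q = 32.598 s.
C(t) = C_in + (C₀ − C_in) e^(−t/τ). Set C = 3.48 and solve for t:
e^(−t/τ) = (C − C_in)/(C₀ − C_in) = (3.48 − 4.36)/(0.187 − 4.36) = 0.21088
t = −τ ln(…) = 32.598 × 1.5565 = 50.737 s.

50.7 s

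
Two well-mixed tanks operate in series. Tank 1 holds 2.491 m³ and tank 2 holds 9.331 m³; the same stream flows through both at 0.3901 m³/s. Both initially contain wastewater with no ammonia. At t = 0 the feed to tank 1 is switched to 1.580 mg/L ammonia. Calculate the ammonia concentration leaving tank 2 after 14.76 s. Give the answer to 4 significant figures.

Species balance on tank i: dCᵢ/dt = (Cᵢ₋₁ − Cᵢ)/τᵢ with τᵢ = Vᵢ/Q.
τ₁ = 2.491/0.3901 = 6.38554 s; τ₂ = 9.331/0.3901 = 23.9195 s.
Solving the cascade with C₁(0)=C₂(0)=0 gives C₂(t) = C_in[1 − (τ₁ e^(−t/τ₁) − τ₂ e^(−t/τ₂))/(τ₁ − τ₂)].
At t = 14.76: e^(−t/τ₁) = 0.0991153, e^(−t/τ₂) = 0.539523.
C₂ = 1.580·[1 − (6.38554·0.0991153 − 23.9195·0.539523)/(-17.5340)] = 1.580·0.300089 = 0.474140 mg/L.

0.4741 mg/L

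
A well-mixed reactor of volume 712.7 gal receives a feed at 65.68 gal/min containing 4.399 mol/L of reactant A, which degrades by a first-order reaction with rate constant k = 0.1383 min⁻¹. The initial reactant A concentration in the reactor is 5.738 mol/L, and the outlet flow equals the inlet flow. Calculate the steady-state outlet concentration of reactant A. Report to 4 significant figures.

1.759 mol/L

Species balance: V dC/dt = Q C_in − Q C − k V C.
Steady state (dC/dt = 0): C_ss = Q C_in/(Q + kV) = C_in/(1 + kV/Q).
C_ss = 65.68·4.399/(65.68 + 0.1383·712.7) = 288.926/164.246 = 1.75910 mol/L.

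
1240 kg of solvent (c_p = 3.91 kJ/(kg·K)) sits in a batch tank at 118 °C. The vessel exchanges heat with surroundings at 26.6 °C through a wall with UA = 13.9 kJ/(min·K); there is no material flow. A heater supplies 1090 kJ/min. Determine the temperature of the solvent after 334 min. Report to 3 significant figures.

110 °C

M c_p dT/dt = −UA(T − T_amb) + Q̇.
dT/dt = (T_ss − T)/τ with T_ss = T_amb + Q̇/UA = 26.6 + 1090/13.9 = 105.02 °C, τ = M c_p/UA = 1240·3.91/13.9 = 348.81 min.
Solution: T(t) = T_ss + (T₀ − T_ss) e^(−t/τ).
T(334) = 105.02 + (12.983)·0.38383 = 110.00 °C.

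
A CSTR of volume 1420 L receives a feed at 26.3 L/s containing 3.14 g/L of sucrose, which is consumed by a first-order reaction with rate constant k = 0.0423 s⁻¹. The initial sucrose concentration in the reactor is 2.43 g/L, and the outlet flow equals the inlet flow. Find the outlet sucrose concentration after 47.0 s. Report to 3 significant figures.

Species balance: V dC/dt = Q C_in − Q C − k V C.
This is linear with rate a = Q/V + k = 0.060821 s⁻¹.
C_ss = Q C_in/(Q + kV) = 0.95619 g/L; C(t) = C_ss + (C₀ − C_ss) e^(−a t).
C(47.0) = 0.95619 + (1.4738)·e^(−0.060821·47.0) = 0.95619 + (1.4738)·0.057349 = 1.0407 g/L.

1.04 g/L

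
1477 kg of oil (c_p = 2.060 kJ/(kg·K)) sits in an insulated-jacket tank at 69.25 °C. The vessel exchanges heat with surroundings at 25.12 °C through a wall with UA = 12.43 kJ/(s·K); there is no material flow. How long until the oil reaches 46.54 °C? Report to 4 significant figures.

176.9 s

Heat balance on the well-mixed liquid: M c_p dT/dt = −UA(T − T_amb).
τ = M c_p/UA = 244.780 s; T_ss = T_amb = 25.1200 °C.
T(t) = T_ss + (T₀ − T_ss)e^(−t/τ); set T = 46.54:
t = −τ ln[(T − T_ss)/(T₀ − T_ss)] = −244.780 · ln(0.485384) = 176.931 s.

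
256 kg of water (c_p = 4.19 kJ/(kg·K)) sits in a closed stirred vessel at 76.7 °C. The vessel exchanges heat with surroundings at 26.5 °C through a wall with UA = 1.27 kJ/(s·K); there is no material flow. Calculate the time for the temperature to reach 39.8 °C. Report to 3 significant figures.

Unsteady energy balance on the tank contents: M c_p dT/dt = −UA(T − T_amb).
τ = M c_p/UA = 844.60 s; T_ss = T_amb = 26.500 °C.
T(t) = T_ss + (T₀ − T_ss)e^(−t/τ); set T = 39.8:
t = −τ ln[(T − T_ss)/(T₀ − T_ss)] = −844.60 · ln(0.26494) = 1121.8 s.

1120 s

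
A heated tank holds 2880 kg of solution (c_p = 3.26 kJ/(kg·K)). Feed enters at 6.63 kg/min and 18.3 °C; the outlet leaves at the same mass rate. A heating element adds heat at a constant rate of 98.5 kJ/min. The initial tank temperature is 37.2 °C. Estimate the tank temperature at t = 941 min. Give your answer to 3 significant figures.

M c_p dT/dt = ṁ c_p (T_in − T) + Q̇.
τ = M/ṁ = 434.39 min; T_ss = T_in + Q̇/(ṁ c_p) = 18.3 + 98.5/(6.63·3.26) = 22.857 °C.
T approaches T_ss exponentially: T(t) = T_ss + (T₀ − T_ss) e^(−t/τ).
T(941) = 22.857 + (14.343)·e^(−941/434.39) = 22.857 + (14.343)·0.11461 = 24.501 °C.

24.5 °C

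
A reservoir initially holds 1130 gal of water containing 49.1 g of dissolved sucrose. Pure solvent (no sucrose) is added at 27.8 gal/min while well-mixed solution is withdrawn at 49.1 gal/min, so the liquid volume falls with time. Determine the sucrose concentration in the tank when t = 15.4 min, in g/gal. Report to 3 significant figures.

0.0278 g/gal

Total volume: dV/dt = Q_in − Q_out = -21.300 gal/min, so V(t) = 1130 − 21.300 t and V(15.4) = 801.98 gal.
Solute balance: dm/dt = 0 − Q_out C = −Q_out m/V(t).
Separate: dm/m = −Q_out dt/V(t) ⇒ ln(m/m₀) = −(Q_out/(Q_in−Q_out)) ln(V/V₀).
m = m₀ (V₀/V)^(Q_out/(Q_in−Q_out)) = 49.1 × (1130/801.98)^(-2.3052) = 22.275 g.
C = m/V = 22.275/801.98 = 0.027774 g/gal.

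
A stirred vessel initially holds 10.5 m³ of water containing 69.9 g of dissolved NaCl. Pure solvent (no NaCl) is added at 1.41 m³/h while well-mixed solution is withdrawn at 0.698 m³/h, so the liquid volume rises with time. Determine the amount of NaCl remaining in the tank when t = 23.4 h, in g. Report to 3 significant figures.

Total volume: dV/dt = Q_in − Q_out = 0.71200 m³/h, so V(t) = 10.5 + 0.71200 t and V(23.4) = 27.161 m³.
Species balance (pure solvent in): dm/dt = −Q_out · m/V(t).
Separate: dm/m = −Q_out dt/V(t) ⇒ ln(m/m₀) = −(Q_out/(Q_in−Q_out)) ln(V/V₀).
m = m₀ (V₀/V)^(Q_out/(Q_in−Q_out)) = 69.9 × (10.5/27.161)^(0.98034) = 27.532 g.

27.5 g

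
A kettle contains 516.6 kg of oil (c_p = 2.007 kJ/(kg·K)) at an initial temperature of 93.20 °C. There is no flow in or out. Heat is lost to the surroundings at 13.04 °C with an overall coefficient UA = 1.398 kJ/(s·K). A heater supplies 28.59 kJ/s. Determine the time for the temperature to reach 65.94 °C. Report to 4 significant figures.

452.3 s

Heat balance on the well-mixed liquid: M c_p dT/dt = −UA(T − T_amb) + Q̇.
τ = M c_p/UA = 741.642 s; T_ss = T_amb + Q̇/UA = 13.04 + 28.59/1.398 = 33.4906 °C.
T(t) = T_ss + (T₀ − T_ss)e^(−t/τ); set T = 65.94:
t = −τ ln[(T − T_ss)/(T₀ − T_ss)] = −741.642 · ln(0.543455) = 452.260 s.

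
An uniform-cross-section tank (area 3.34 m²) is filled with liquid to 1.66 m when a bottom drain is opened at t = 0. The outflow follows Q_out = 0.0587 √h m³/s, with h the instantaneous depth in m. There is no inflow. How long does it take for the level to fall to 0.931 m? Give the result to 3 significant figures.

Unsteady balance on liquid volume: A dh/dt = −0.0587 √h.
Separate and integrate: 2(√h − √h₀) = −(0.0587/A) t.
t = 2A(√h₀ − √h)/0.0587 = 2·3.34·(√1.66 − √0.931)/0.0587
  = 6.6800 × (1.2884 − 0.96488) / 0.0587 = 36.817 s.

36.8 s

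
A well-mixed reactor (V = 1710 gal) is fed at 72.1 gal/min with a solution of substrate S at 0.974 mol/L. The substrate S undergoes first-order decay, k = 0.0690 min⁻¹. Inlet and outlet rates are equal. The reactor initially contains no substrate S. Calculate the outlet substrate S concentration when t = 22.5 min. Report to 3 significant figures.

0.339 mol/L

Accumulation = in − out − consumed: V dC/dt = Q C_in − Q C − k V C.
dC/dt = (Q/V) C_in − (Q/V + k) C; effective rate a = Q/V + k = 0.042164 + 0.0690 = 0.11116 min⁻¹.
C_ss = Q C_in/(Q + kV) = 0.36943 mol/L; C(t) = C_ss + (C₀ − C_ss) e^(−a t).
C(22.5) = 0.36943 + (-0.36943)·e^(−0.11116·22.5) = 0.36943 + (-0.36943)·0.081988 = 0.33914 mol/L.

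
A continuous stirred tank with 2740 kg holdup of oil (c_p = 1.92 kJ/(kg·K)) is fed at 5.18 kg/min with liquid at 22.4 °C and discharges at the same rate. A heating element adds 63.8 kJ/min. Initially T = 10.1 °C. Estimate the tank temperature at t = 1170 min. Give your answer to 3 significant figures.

M c_p dT/dt = ṁ c_p (T_in − T) + Q̇.
τ = M/ṁ = 528.96 min; T_ss = T_in + Q̇/(ṁ c_p) = 22.4 + 63.8/(5.18·1.92) = 28.815 °C.
T approaches T_ss exponentially: T(t) = T_ss + (T₀ − T_ss) e^(−t/τ).
T(1170) = 28.815 + (-18.715)·e^(−1170/528.96) = 28.815 + (-18.715)·0.10949 = 26.766 °C.

26.8 °C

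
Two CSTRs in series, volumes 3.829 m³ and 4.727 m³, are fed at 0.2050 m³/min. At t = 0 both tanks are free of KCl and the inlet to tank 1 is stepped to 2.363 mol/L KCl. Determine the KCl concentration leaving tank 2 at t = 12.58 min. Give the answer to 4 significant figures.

0.2923 mol/L

Time constants: τᵢ = Vᵢ/Q for each well-mixed tank.
τ₁ = 3.829/0.2050 = 18.6780 min; τ₂ = 4.727/0.2050 = 23.0585 min.
Tank 1: C₁ = C_in(1 − e^(−t/τ₁)). Tank 2 (τ₁ ≠ τ₂): C₂ = C_in[1 − (τ₁ e^(−t/τ₁) − τ₂ e^(−t/τ₂))/(τ₁ − τ₂)].
At t = 12.58: e^(−t/τ₁) = 0.509912, e^(−t/τ₂) = 0.579513.
C₂ = 2.363·[1 − (18.6780·0.509912 − 23.0585·0.579513)/(-4.38049)] = 2.363·0.123715 = 0.292338 mol/L.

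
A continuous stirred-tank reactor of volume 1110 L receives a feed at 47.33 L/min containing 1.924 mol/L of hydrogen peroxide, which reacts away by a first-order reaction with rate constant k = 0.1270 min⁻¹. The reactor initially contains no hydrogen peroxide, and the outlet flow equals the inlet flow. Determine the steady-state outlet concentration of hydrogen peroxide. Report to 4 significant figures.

0.4836 mol/L

V dC/dt = Q(C_in − C) − k V C.
At steady state: 0 = Q C_in − (Q + kV) C_ss, so C_ss = Q C_in/(Q + kV).
C_ss = 47.33·1.924/(47.33 + 0.1270·1110) = 91.0629/188.300 = 0.483606 mol/L.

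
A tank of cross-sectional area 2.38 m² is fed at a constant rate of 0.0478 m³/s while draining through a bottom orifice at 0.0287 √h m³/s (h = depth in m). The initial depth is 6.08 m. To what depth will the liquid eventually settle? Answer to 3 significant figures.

Unsteady balance on liquid volume: A dh/dt = Q_in − 0.0287 √h. At steady state dh/dt = 0:
Q_in = 0.0287 √h_ss ⇒ √h_ss = 0.0478/0.0287 = 1.6655.
h_ss = 1.6655² = 2.7739 m. (Since h₀ = 6.08 m > h_ss, the level will fall toward this value.)

2.77 m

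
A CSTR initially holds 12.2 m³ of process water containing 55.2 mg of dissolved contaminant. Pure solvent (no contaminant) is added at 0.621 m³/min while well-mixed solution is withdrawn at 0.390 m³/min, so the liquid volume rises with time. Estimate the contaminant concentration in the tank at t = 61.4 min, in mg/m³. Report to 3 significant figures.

0.569 mg/m³

Let m(t) be the amount of contaminant. Volume: V(t) = V₀ + (Q_in − Q_out) t = 12.2 + 0.23100 t; V(61.4) = 26.383 m³.
Species balance (pure solvent in): dm/dt = −Q_out · m/V(t).
dm/m = −Q_out dt/(V₀ + 0.23100 t); integrating gives ln(m/m₀) = −(Q_out/(Q_in−Q_out)) ln(V/V₀).
m = m₀ (V₀/V)^(Q_out/(Q_in−Q_out)) = 55.2 × (12.2/26.383)^(1.6883) = 15.011 mg.
C = m/V = 15.011/26.383 = 0.56895 mg/m³.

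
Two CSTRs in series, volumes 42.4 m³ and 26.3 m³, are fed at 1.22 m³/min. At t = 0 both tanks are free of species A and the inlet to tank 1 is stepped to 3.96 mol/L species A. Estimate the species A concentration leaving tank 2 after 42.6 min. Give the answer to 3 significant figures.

Time constants: τᵢ = Vᵢ/Q for each well-mixed tank.
τ₁ = 42.4/1.22 = 34.754 min; τ₂ = 26.3/1.22 = 21.557 min.
Solving the cascade with C₁(0)=C₂(0)=0 gives C₂(t) = C_in[1 − (τ₁ e^(−t/τ₁) − τ₂ e^(−t/τ₂))/(τ₁ − τ₂)].
At t = 42.6: e^(−t/τ₁) = 0.29354, e^(−t/τ₂) = 0.13861.
C₂ = 3.96·[1 − (34.754·0.29354 − 21.557·0.13861)/(13.197)] = 3.96·0.45338 = 1.7954 mol/L.

1.80 mol/L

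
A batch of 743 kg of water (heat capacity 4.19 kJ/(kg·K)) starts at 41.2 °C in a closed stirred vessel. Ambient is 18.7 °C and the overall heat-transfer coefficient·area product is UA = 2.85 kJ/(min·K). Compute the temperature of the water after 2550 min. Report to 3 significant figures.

Lumped-capacitance energy balance: M c_p dT/dt = UA(T_amb − T).
dT/dt = (T_ss − T)/τ with T_ss = T_amb = 18.700 °C, τ = M c_p/UA = 743·4.19/2.85 = 1092.3 min.
This is linear first-order; T(t) = T_ss + (T₀ − T_ss) e^(−t/τ).
T(2550) = 18.700 + (22.500)·0.096865 = 20.879 °C.

20.9 °C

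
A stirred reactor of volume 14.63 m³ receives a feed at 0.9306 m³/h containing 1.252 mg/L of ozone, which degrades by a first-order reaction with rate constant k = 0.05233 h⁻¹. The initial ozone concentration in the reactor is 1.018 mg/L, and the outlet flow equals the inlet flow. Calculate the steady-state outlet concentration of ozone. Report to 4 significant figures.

Species balance: V dC/dt = Q C_in − Q C − k V C.
Steady state (dC/dt = 0): C_ss = Q C_in/(Q + kV) = C_in/(1 + kV/Q).
C_ss = 0.9306·1.252/(0.9306 + 0.05233·14.63) = 1.16511/1.69619 = 0.686900 mg/L.

0.6869 mg/L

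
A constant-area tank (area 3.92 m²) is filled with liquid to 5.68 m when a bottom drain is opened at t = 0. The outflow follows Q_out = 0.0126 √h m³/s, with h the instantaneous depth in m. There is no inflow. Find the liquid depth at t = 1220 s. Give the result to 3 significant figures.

0.179 m

With no inflow, A dh/dt = −0.0126 √h.
∫ h^(−1/2) dh = −(0.0126/A) ∫ dt, giving 2√h = 2√h₀ − (0.0126/A) t.
√h = √5.68 − 0.0126·1220/(2·3.92) = 2.3833 − 1.9607 = 0.42256.
h = 0.42256² = 0.17856 m.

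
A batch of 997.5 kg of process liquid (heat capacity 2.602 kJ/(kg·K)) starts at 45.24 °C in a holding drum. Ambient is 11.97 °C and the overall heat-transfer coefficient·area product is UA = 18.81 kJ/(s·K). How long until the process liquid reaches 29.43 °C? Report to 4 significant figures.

88.96 s

Lumped-capacitance energy balance: M c_p dT/dt = UA(T_amb − T).
τ = M c_p/UA = 137.985 s; T_ss = T_amb = 11.9700 °C.
T(t) = T_ss + (T₀ − T_ss)e^(−t/τ); set T = 29.43:
t = −τ ln[(T − T_ss)/(T₀ − T_ss)] = −137.985 · ln(0.524797) = 88.9648 s.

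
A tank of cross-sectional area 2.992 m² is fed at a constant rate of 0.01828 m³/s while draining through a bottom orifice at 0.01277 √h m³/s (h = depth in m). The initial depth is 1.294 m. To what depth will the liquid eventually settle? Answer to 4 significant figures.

Level balance: A dh/dt = 0.01828 − 0.01277 √h. Setting dh/dt = 0:
Q_in = 0.01277 √h_ss ⇒ √h_ss = 0.01828/0.01277 = 1.43148.
h_ss = 1.43148² = 2.04914 m. (Since h₀ = 1.294 m < h_ss, the level will rise toward this value.)

2.049 m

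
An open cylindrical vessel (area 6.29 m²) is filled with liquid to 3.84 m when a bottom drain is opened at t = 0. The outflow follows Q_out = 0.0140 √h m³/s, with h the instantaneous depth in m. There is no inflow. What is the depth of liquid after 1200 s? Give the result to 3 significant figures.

Unsteady balance on liquid volume: A dh/dt = −0.0140 √h.
This is separable: 2 d(√h)/dt = −0.0140/A, so √h = √h₀ − (0.0140/(2A)) t.
√h = √3.84 − 0.0140·1200/(2·6.29) = 1.9596 − 1.3355 = 0.62414.
h = 0.62414² = 0.38955 m.

0.390 m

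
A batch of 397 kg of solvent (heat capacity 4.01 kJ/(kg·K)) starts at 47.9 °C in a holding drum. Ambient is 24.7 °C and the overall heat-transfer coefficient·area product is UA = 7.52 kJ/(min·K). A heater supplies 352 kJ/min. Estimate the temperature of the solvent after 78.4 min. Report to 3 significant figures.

55.2 °C

M c_p dT/dt = −UA(T − T_amb) + Q̇.
dT/dt = (T_ss − T)/τ with T_ss = T_amb + Q̇/UA = 24.7 + 352/7.52 = 71.509 °C, τ = M c_p/UA = 397·4.01/7.52 = 211.70 min.
Solution: T(t) = T_ss + (T₀ − T_ss) e^(−t/τ).
T(78.4) = 71.509 + (-23.609)·0.69050 = 55.207 °C.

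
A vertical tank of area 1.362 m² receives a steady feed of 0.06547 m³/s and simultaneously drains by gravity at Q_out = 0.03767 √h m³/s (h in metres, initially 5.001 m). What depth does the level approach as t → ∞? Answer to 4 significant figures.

Mass balance (ρ constant): A dh/dt = Q_in − 0.03767 √h. At steady state dh/dt = 0:
Q_in = 0.03767 √h_ss ⇒ √h_ss = 0.06547/0.03767 = 1.73799.
h_ss = 1.73799² = 3.02060 m. (Since h₀ = 5.001 m > h_ss, the level will fall toward this value.)

3.021 m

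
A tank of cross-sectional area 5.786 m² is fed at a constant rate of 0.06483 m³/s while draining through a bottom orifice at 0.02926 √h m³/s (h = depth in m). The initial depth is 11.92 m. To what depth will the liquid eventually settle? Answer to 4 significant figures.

4.909 m

Level balance: A dh/dt = 0.06483 − 0.02926 √h. Setting dh/dt = 0:
Q_in = 0.02926 √h_ss ⇒ √h_ss = 0.06483/0.02926 = 2.21565.
h_ss = 2.21565² = 4.90912 m. (Since h₀ = 11.92 m > h_ss, the level will fall toward this value.)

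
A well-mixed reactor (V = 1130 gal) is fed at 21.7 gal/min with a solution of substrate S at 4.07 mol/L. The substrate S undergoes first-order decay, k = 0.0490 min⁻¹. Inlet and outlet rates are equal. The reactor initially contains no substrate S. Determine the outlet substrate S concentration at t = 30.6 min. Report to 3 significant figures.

Accumulation = in − out − consumed: V dC/dt = Q C_in − Q C − k V C.
dC/dt = (Q/V) C_in − (Q/V + k) C; effective rate a = Q/V + k = 0.019204 + 0.0490 = 0.068204 min⁻¹.
C_ss = Q C_in/(Q + kV) = 1.1460 mol/L; C(t) = C_ss + (C₀ − C_ss) e^(−a t).
C(30.6) = 1.1460 + (-1.1460)·e^(−0.068204·30.6) = 1.1460 + (-1.1460)·0.12406 = 1.0038 mol/L.

1.00 mol/L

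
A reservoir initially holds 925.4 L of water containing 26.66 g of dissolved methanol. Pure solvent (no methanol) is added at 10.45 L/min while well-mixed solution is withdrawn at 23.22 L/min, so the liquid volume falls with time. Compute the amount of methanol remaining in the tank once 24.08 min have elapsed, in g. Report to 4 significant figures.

Let m(t) be the amount of methanol. Volume: V(t) = V₀ + (Q_in − Q_out) t = 925.4 − 12.7700 t; V(24.08) = 617.898 L.
No methanol enters, so dm/dt = −Q_out · (m/V).
dm/m = −Q_out dt/(V₀ − 12.7700 t); integrating gives ln(m/m₀) = −(Q_out/(Q_in−Q_out)) ln(V/V₀).
m = m₀ (V₀/V)^(Q_out/(Q_in−Q_out)) = 26.66 × (925.4/617.898)^(-1.81832) = 12.7910 g.

12.79 g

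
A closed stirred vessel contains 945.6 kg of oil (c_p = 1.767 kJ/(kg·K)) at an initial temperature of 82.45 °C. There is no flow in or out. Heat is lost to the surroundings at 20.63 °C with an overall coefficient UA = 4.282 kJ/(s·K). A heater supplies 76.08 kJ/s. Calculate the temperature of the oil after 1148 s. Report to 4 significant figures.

40.72 °C

M c_p dT/dt = −UA(T − T_amb) + Q̇.
dT/dt = (T_ss − T)/τ with T_ss = T_amb + Q̇/UA = 20.63 + 76.08/4.282 = 38.3974 °C, τ = M c_p/UA = 945.6·1.767/4.282 = 390.209 s.
T approaches T_ss exponentially: T(t) = T_ss + (T₀ − T_ss) e^(−t/τ).
T(1148) = 38.3974 + (44.0526)·0.0527594 = 40.7216 °C.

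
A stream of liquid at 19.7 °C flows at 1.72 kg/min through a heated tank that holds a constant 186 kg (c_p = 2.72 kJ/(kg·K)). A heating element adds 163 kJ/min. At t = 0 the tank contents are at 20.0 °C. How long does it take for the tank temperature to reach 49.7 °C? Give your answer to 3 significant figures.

212 min

M c_p dT/dt = ṁ c_p (T_in − T) + Q̇.
τ = M/ṁ = 108.14 min; T_ss = T_in + Q̇/(ṁ c_p) = 54.541 °C.
T(t) = T_ss + (T₀ − T_ss) e^(−t/τ). Set T = 49.7:
e^(−t/τ) = (49.7 − 54.541)/(20.0 − 54.541) = 0.14015
t = −108.14 · ln(0.14015) = 212.50 min.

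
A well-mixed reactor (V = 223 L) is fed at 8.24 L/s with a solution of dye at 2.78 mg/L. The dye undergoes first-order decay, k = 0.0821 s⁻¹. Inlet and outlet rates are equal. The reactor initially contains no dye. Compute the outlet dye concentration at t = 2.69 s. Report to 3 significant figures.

Accumulation = in − out − consumed: V dC/dt = Q C_in − Q C − k V C.
dC/dt = (Q/V) C_in − (Q/V + k) C; effective rate a = Q/V + k = 0.036951 + 0.0821 = 0.11905 s⁻¹.
C_ss = Q C_in/(Q + kV) = 0.86285 mg/L; C(t) = C_ss + (C₀ − C_ss) e^(−a t).
C(2.69) = 0.86285 + (-0.86285)·e^(−0.11905·2.69) = 0.86285 + (-0.86285)·0.72597 = 0.23645 mg/L.

0.236 mg/L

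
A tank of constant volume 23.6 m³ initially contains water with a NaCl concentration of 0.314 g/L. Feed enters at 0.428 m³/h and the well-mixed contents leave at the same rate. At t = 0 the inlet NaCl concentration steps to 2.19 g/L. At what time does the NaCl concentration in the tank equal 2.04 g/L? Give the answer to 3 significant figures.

Species balance: V dC/dt = Q(C_in − C) ⇒ τ = V/Q = 55.140 h.
C(t) = C_in + (C₀ − C_in) e^(−t/τ). Set C = 2.04 and solve for t:
e^(−t/τ) = (C − C_in)/(C₀ − C_in) = (2.04 − 2.19)/(0.314 − 2.19) = 0.079957
t = −τ ln(…) = 55.140 × 2.5263 = 139.30 h.

139 h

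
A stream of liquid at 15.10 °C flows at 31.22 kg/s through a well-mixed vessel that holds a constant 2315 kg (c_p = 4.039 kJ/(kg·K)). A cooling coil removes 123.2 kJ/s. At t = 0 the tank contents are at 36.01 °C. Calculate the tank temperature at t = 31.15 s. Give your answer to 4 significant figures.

Energy balance: M c_p dT/dt = ṁ c_p (T_in − T) − 123.2.
Rearrange: dT/dt = (T_ss − T)/τ with τ = M/ṁ = 74.1512 s and T_ss = T_in − Q̇/(ṁ c_p) = 14.1230 °C.
This is linear first-order; T(t) = T_ss + (T₀ − T_ss) e^(−t/τ).
T(31.15) = 14.1230 + (21.8870)·e^(−31.15/74.1512) = 14.1230 + (21.8870)·0.656989 = 28.5025 °C.

28.50 °C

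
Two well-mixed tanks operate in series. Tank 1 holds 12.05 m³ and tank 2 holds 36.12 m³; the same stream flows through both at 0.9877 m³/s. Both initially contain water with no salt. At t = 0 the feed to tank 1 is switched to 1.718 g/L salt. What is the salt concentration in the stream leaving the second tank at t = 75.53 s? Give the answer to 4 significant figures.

1.393 g/L

Species balance on tank i: dCᵢ/dt = (Cᵢ₋₁ − Cᵢ)/τᵢ with τᵢ = Vᵢ/Q.
τ₁ = 12.05/0.9877 = 12.2001 s; τ₂ = 36.12/0.9877 = 36.5698 s.
Solving the cascade with C₁(0)=C₂(0)=0 gives C₂(t) = C_in[1 − (τ₁ e^(−t/τ₁) − τ₂ e^(−t/τ₂))/(τ₁ − τ₂)].
At t = 75.53: e^(−t/τ₁) = 0.00204787, e^(−t/τ₂) = 0.126772.
C₂ = 1.718·[1 − (12.2001·0.00204787 − 36.5698·0.126772)/(-24.3697)] = 1.718·0.810788 = 1.39293 g/L.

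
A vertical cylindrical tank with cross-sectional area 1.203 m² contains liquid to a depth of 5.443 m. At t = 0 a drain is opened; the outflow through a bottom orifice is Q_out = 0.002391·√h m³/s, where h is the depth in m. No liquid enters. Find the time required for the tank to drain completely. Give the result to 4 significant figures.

With no inflow, A dh/dt = −0.002391 √h.
This is separable: 2 d(√h)/dt = −0.002391/A, so √h = √h₀ − (0.002391/(2A)) t.
Tank is empty when √h = 0: t_empty = 2A√h₀/0.002391.
t_empty = 2·1.203·√5.443/0.002391 = 2.40600·2.33302/0.002391 = 2347.66 s.

2348 s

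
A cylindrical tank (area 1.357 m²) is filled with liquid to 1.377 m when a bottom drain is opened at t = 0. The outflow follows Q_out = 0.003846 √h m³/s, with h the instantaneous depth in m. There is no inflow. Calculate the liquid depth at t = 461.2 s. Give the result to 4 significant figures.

A dh/dt = −Q_out = −0.003846 √h.
∫ h^(−1/2) dh = −(0.003846/A) ∫ dt, giving 2√h = 2√h₀ − (0.003846/A) t.
√h = √1.377 − 0.003846·461.2/(2·1.357) = 1.17346 − 0.653565 = 0.519892.
h = 0.519892² = 0.270287 m.

0.2703 m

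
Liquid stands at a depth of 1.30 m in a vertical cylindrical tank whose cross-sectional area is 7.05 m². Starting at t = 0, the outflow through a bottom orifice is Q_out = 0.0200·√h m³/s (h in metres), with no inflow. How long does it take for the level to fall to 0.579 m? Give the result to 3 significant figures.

267 s

A dh/dt = −Q_out = −0.0200 √h.
∫ h^(−1/2) dh = −(0.0200/A) ∫ dt, giving 2√h = 2√h₀ − (0.0200/A) t.
t = 2A(√h₀ − √h)/0.0200 = 2·7.05·(√1.30 − √0.579)/0.0200
  = 14.100 × (1.1402 − 0.76092) / 0.0200 = 267.37 s.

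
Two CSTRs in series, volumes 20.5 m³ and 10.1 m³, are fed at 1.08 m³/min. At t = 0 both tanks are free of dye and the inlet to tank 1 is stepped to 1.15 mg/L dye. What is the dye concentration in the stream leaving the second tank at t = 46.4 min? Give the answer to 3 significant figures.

Species balance on tank i: dCᵢ/dt = (Cᵢ₋₁ − Cᵢ)/τᵢ with τᵢ = Vᵢ/Q.
τ₁ = 20.5/1.08 = 18.981 min; τ₂ = 10.1/1.08 = 9.3519 min.
Solving the cascade with C₁(0)=C₂(0)=0 gives C₂(t) = C_in[1 − (τ₁ e^(−t/τ₁) − τ₂ e^(−t/τ₂))/(τ₁ − τ₂)].
At t = 46.4: e^(−t/τ₁) = 0.086771, e^(−t/τ₂) = 0.0070018.
C₂ = 1.15·[1 − (18.981·0.086771 − 9.3519·0.0070018)/(9.6296)] = 1.15·0.83576 = 0.96113 mg/L.

0.961 mg/L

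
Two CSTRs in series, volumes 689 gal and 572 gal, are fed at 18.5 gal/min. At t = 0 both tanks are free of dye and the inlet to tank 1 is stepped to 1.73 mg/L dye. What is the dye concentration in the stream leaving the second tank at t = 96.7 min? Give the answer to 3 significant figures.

1.34 mg/L

Each tank obeys Vᵢ dCᵢ/dt = Q(Cᵢ₋₁ − Cᵢ), so τᵢ = Vᵢ/Q.
τ₁ = 689/18.5 = 37.243 min; τ₂ = 572/18.5 = 30.919 min.
Solving the cascade with C₁(0)=C₂(0)=0 gives C₂(t) = C_in[1 − (τ₁ e^(−t/τ₁) − τ₂ e^(−t/τ₂))/(τ₁ − τ₂)].
At t = 96.7: e^(−t/τ₁) = 0.074538, e^(−t/τ₂) = 0.043826.
C₂ = 1.73·[1 − (37.243·0.074538 − 30.919·0.043826)/(6.3243)] = 1.73·0.77531 = 1.3413 mg/L.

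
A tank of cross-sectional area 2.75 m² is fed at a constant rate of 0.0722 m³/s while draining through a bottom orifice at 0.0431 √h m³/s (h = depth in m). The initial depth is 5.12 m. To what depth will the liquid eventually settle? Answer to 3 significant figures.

2.81 m

Level balance: A dh/dt = 0.0722 − 0.0431 √h. Setting dh/dt = 0:
Q_in = 0.0431 √h_ss ⇒ √h_ss = 0.0722/0.0431 = 1.6752.
h_ss = 1.6752² = 2.8062 m. (Since h₀ = 5.12 m > h_ss, the level will fall toward this value.)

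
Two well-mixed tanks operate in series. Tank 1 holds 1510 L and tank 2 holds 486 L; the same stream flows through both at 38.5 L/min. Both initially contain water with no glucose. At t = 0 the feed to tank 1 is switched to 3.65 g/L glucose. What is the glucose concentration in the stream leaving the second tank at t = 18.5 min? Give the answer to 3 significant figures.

Each tank obeys Vᵢ dCᵢ/dt = Q(Cᵢ₋₁ − Cᵢ), so τᵢ = Vᵢ/Q.
τ₁ = 1510/38.5 = 39.221 min; τ₂ = 486/38.5 = 12.623 min.
Solving the cascade with C₁(0)=C₂(0)=0 gives C₂(t) = C_in[1 − (τ₁ e^(−t/τ₁) − τ₂ e^(−t/τ₂))/(τ₁ − τ₂)].
At t = 18.5: e^(−t/τ₁) = 0.62395, e^(−t/τ₂) = 0.23095.
C₂ = 3.65·[1 − (39.221·0.62395 − 12.623·0.23095)/(26.597)] = 3.65·0.18953 = 0.69180 g/L.

0.692 g/L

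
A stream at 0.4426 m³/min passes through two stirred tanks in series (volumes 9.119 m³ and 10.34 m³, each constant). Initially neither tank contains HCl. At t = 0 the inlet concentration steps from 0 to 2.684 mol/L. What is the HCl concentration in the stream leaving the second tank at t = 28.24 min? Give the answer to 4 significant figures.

Species balance on tank i: dCᵢ/dt = (Cᵢ₋₁ − Cᵢ)/τᵢ with τᵢ = Vᵢ/Q.
τ₁ = 9.119/0.4426 = 20.6033 min; τ₂ = 10.34/0.4426 = 23.3620 min.
Tank 1: C₁ = C_in(1 − e^(−t/τ₁)). Tank 2 (τ₁ ≠ τ₂): C₂ = C_in[1 − (τ₁ e^(−t/τ₁) − τ₂ e^(−t/τ₂))/(τ₁ − τ₂)].
At t = 28.24: e^(−t/τ₁) = 0.253940, e^(−t/τ₂) = 0.298554.
C₂ = 2.684·[1 − (20.6033·0.253940 − 23.3620·0.298554)/(-2.75870)] = 2.684·0.368244 = 0.988367 mol/L.

0.9884 mol/L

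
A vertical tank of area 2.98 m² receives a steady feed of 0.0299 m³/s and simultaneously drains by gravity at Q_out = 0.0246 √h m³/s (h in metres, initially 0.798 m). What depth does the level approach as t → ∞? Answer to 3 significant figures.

Level balance: A dh/dt = 0.0299 − 0.0246 √h. Setting dh/dt = 0:
Q_in = 0.0246 √h_ss ⇒ √h_ss = 0.0299/0.0246 = 1.2154.
h_ss = 1.2154² = 1.4773 m. (Since h₀ = 0.798 m < h_ss, the level will rise toward this value.)

1.48 m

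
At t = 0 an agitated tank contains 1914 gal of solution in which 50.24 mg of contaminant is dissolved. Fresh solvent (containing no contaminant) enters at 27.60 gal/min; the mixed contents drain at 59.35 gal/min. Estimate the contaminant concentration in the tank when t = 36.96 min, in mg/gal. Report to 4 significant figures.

0.01150 mg/gal

Total volume: dV/dt = Q_in − Q_out = -31.7500 gal/min, so V(t) = 1914 − 31.7500 t and V(36.96) = 740.520 gal.
No contaminant enters, so dm/dt = −Q_out · (m/V).
Separate: dm/m = −Q_out dt/V(t) ⇒ ln(m/m₀) = −(Q_out/(Q_in−Q_out)) ln(V/V₀).
m = m₀ (V₀/V)^(Q_out/(Q_in−Q_out)) = 50.24 × (1914/740.520)^(-1.86929) = 8.51421 mg.
C = m/V = 8.51421/740.520 = 0.0114976 mg/gal.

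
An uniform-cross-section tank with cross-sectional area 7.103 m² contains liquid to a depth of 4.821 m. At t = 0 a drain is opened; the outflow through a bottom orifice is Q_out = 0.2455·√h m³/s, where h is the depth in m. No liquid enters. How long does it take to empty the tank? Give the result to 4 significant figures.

With no inflow, A dh/dt = −0.2455 √h.
∫ h^(−1/2) dh = −(0.2455/A) ∫ dt, giving 2√h = 2√h₀ − (0.2455/A) t.
Tank is empty when √h = 0: t_empty = 2A√h₀/0.2455.
t_empty = 2·7.103·√4.821/0.2455 = 14.2060·2.19568/0.2455 = 127.054 s.

127.1 s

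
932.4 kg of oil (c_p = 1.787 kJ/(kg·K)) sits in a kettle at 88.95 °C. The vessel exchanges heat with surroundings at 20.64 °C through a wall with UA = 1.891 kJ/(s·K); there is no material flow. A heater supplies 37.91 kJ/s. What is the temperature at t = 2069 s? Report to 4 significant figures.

45.30 °C

Lumped-capacitance energy balance: M c_p dT/dt = UA(T_amb − T) + Q̇.
dT/dt = (T_ss − T)/τ with T_ss = T_amb + Q̇/UA = 20.64 + 37.91/1.891 = 40.6876 °C, τ = M c_p/UA = 932.4·1.787/1.891 = 881.120 s.
T approaches T_ss exponentially: T(t) = T_ss + (T₀ − T_ss) e^(−t/τ).
T(2069) = 40.6876 + (48.2624)·0.0955461 = 45.2989 °C.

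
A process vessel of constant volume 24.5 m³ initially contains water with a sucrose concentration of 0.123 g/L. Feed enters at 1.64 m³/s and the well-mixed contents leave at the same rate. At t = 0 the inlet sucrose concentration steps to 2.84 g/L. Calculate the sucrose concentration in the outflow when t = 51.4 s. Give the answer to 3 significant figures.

Unsteady species balance (constant V, well mixed): V dC/dt = Q(C_in − C).
So dC/dt = (C_in − C)/τ with τ = V/Q = 24.5/1.64 = 14.939 s.
Integrating: C(t) = C_in + (C₀ − C_in) e^(−t/τ).
C(51.4) = 2.84 + (0.123 − 2.84)·e^(−51.4/14.939) = 2.84 + (-2.7170)·0.032044 = 2.7529 g/L.

2.75 g/L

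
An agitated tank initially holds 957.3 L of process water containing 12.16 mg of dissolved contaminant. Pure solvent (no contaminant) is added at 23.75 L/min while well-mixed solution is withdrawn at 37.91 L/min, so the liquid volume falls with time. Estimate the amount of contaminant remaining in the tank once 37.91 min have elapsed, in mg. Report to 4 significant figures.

Total volume: dV/dt = Q_in − Q_out = -14.1600 L/min, so V(t) = 957.3 − 14.1600 t and V(37.91) = 420.494 L.
No contaminant enters, so dm/dt = −Q_out · (m/V).
dm/m = −Q_out dt/(V₀ − 14.1600 t); integrating gives ln(m/m₀) = −(Q_out/(Q_in−Q_out)) ln(V/V₀).
m = m₀ (V₀/V)^(Q_out/(Q_in−Q_out)) = 12.16 × (957.3/420.494)^(-2.67726) = 1.34394 mg.

1.344 mg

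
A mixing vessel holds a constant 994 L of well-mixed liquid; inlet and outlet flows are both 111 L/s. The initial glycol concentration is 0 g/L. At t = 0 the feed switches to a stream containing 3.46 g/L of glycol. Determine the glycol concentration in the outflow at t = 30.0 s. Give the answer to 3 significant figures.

3.34 g/L

Species balance on the tank: V dC/dt = Q(C_in − C).
So dC/dt = (C_in − C)/τ with τ = V/Q = 994/111 = 8.9550 s.
Solution: C(t) = C_in + (C₀ − C_in) e^(−t/τ).
C(30.0) = 3.46 + (0 − 3.46)·e^(−30.0/8.9550) = 3.46 + (-3.4600)·0.035081 = 3.3386 g/L.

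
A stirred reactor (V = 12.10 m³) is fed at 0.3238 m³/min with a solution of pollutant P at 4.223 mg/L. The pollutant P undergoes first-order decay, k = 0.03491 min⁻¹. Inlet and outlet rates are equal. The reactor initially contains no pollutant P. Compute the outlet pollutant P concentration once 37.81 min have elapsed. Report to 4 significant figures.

1.654 mg/L

V dC/dt = Q(C_in − C) − k V C.
This is linear with rate a = Q/V + k = 0.0616703 min⁻¹.
C_ss = Q C_in/(Q + kV) = 1.83247 mg/L; C(t) = C_ss + (C₀ − C_ss) e^(−a t).
C(37.81) = 1.83247 + (-1.83247)·e^(−0.0616703·37.81) = 1.83247 + (-1.83247)·0.0971251 = 1.65449 mg/L.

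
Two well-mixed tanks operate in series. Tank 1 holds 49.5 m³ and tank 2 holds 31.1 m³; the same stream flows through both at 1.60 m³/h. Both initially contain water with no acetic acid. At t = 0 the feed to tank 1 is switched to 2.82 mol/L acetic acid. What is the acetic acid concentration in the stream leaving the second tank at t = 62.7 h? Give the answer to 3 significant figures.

2.01 mol/L

Time constants: τᵢ = Vᵢ/Q for each well-mixed tank.
τ₁ = 49.5/1.60 = 30.938 h; τ₂ = 31.1/1.60 = 19.438 h.
Solving the cascade with C₁(0)=C₂(0)=0 gives C₂(t) = C_in[1 − (τ₁ e^(−t/τ₁) − τ₂ e^(−t/τ₂))/(τ₁ − τ₂)].
At t = 62.7: e^(−t/τ₁) = 0.13177, e^(−t/τ₂) = 0.039727.
C₂ = 2.82·[1 − (30.938·0.13177 − 19.438·0.039727)/(11.500)] = 2.82·0.71265 = 2.0097 mol/L.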